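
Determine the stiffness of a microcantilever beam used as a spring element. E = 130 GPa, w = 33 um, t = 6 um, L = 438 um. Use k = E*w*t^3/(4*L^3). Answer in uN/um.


Step 1: Convert E to consistent units (1 GPa = 1000 uN/um^2).
E = 130 GPa = 130000 uN/um^2
Step 2: Compute t^3 = 6^3 = 216
Step 3: Compute L^3 = 438^3 = 84027672
Step 4: k = 130000 * 33 * 216 / (4 * 84027672)
k = 2.7569 uN/um


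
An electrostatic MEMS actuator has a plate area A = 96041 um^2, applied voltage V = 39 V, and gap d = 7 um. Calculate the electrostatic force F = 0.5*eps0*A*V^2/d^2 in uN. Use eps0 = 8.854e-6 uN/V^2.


Step 1: Identify parameters.
eps0 = 8.854e-6 uN/V^2, A = 96041 um^2, V = 39 V, d = 7 um
Step 2: Compute V^2 = 39^2 = 1521
Step 3: Compute d^2 = 7^2 = 49
Step 4: F = 0.5 * 8.854e-6 * 96041 * 1521 / 49
F = 13.198 uN


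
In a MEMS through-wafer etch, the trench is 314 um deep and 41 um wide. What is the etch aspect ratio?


Step 1: AR = depth / width
Step 2: AR = 314 / 41
AR = 7.7


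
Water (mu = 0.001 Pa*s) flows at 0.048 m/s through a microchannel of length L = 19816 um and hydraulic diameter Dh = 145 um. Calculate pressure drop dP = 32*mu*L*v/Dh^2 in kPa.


Step 1: Convert to SI: L = 19816e-6 m, Dh = 145e-6 m
Step 2: dP = 32 * 0.001 * 19816e-6 * 0.048 / (145e-6)^2
Step 3: dP = 1447.68 Pa
Step 4: Convert to kPa: dP = 1.45 kPa


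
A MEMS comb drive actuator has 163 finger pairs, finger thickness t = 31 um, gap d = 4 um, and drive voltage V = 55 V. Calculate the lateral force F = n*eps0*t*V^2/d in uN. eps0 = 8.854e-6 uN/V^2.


Step 1: Parameters: n=163, eps0=8.854e-6 uN/V^2, t=31 um, V=55 V, d=4 um
Step 2: V^2 = 3025
Step 3: F = 163 * 8.854e-6 * 31 * 3025 / 4
F = 33.834 uN


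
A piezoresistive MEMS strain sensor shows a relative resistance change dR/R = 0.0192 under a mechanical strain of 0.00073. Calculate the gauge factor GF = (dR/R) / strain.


Step 1: Identify values.
dR/R = 0.0192, strain = 0.00073
Step 2: GF = (dR/R) / strain = 0.0192 / 0.00073
GF = 26.3


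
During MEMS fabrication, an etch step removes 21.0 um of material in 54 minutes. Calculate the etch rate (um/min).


Step 1: Etch rate = depth / time
Step 2: rate = 21.0 / 54
rate = 0.389 um/min


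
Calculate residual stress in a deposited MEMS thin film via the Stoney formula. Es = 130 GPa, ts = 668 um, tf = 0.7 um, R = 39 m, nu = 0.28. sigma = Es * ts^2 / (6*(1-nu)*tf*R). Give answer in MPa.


Step 1: Compute numerator: Es * ts^2 = 130 * 668^2 = 58009120 (GPa*um^2)
Step 2: Compute denominator (R in um): 6*(1-nu)*tf*R = 6*0.72*0.7*39e6 = 117936000.0 (um^2)
Step 3: sigma (GPa) = 58009120 / 117936000.0 = 4.91869e-01 GPa
Step 4: Convert to MPa (x1000): sigma = 491.9 MPa


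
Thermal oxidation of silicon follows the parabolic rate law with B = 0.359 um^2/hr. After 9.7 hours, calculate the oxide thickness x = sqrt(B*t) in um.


Step 1: Compute B*t = 0.359 * 9.7 = 3.4823
Step 2: x = sqrt(3.4823)
x = 1.866 um


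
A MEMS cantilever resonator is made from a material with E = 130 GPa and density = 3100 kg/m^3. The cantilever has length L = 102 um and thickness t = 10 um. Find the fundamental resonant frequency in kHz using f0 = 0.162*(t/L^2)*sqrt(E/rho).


Step 1: Convert units to SI.
t_SI = 10e-6 m, L_SI = 102e-6 m
Step 2: Calculate sqrt(E/rho).
sqrt(130e9 / 3100) = 6475.76 m/s
Step 3: Compute f0.
f0 = 0.162 * 10e-6 / (102e-6)^2 * 6475.76 = 1008336.3 Hz = 1008.34 kHz


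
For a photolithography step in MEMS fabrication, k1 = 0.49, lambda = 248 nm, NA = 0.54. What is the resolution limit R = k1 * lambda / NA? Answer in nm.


Step 1: Identify values: k1 = 0.49, lambda = 248 nm, NA = 0.54
Step 2: R = k1 * lambda / NA
R = 0.49 * 248 / 0.54
R = 225.0 nm


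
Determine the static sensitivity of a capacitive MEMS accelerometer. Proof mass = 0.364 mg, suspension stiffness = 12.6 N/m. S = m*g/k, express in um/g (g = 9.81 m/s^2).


Step 1: Convert mass: m = 0.364 mg = 3.64e-07 kg
Step 2: S = m * g / k = 3.64e-07 * 9.81 / 12.6
Step 3: S = 2.83e-07 m/g
Step 4: Convert to um/g: S = 0.283 um/g


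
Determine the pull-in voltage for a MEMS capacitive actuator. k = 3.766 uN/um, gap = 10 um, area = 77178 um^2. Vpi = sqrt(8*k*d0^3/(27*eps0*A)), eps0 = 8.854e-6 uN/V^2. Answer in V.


Step 1: Compute numerator: 8 * k * d0^3 = 8 * 3.766 * 10^3 = 30128.0
Step 2: Compute denominator: 27 * eps0 * A = 27 * 8.854e-6 * 77178 = 18.450018
Step 3: Vpi = sqrt(30128.0 / 18.450018)
Vpi = 40.41 V


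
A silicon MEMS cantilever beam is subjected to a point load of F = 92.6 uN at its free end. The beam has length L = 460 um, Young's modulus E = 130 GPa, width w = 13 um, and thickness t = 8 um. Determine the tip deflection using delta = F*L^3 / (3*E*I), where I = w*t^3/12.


Step 1: Calculate the second moment of area.
I = w * t^3 / 12 = 13 * 8^3 / 12 = 554.6667 um^4
Step 2: Convert E to consistent units (1 GPa = 1000 uN/um^2).
E = 130 GPa = 130000 uN/um^2
Step 3: Calculate tip deflection.
delta = F * L^3 / (3 * E * I)
delta = 92.6 * 460^3 / (3 * 130000 * 554.6667)
delta = 41.6666 um


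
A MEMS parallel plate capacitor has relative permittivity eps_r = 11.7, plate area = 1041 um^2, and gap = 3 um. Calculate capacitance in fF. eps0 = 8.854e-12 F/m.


Step 1: Convert area to m^2: A = 1041e-12 m^2
Step 2: Convert gap to m: d = 3e-6 m
Step 3: C = eps0 * eps_r * A / d
C = 8.854e-12 * 11.7 * 1041e-12 / 3e-6
Step 4: Convert to fF (multiply by 1e15).
C = 35.95 fF


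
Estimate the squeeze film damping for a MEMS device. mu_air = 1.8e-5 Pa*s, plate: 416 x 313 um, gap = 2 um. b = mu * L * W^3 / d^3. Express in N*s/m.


Step 1: Convert to SI.
L = 416e-6 m, W = 313e-6 m, d = 2e-6 m
Step 2: W^3 = (313e-6)^3 = 3.07e-11 m^3
Step 3: d^3 = (2e-6)^3 = 8.00e-18 m^3
Step 4: b = 1.8e-5 * 416e-6 * 3.07e-11 / 8.00e-18
b = 2.87e-02 N*s/m


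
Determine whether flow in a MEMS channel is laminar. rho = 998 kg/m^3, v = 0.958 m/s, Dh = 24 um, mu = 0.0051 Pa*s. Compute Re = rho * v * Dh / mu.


Step 1: Convert Dh to meters: Dh = 24e-6 m
Step 2: Re = rho * v * Dh / mu
Re = 998 * 0.958 * 24e-6 / 0.0051
Re = 4.499
Since Re = 4.499 is below ~2300, the flow is laminar.


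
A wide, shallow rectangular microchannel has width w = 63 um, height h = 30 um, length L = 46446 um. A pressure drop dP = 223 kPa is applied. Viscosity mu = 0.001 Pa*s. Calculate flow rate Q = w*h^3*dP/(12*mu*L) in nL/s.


Step 1: Convert all dimensions to SI (meters).
w = 63e-6 m, h = 30e-6 m, L = 46446e-6 m, dP = 223e3 Pa
Step 2: Q = w * h^3 * dP / (12 * mu * L)
Q = 63e-6 * (30e-6)^3 * 223e3 / (12 * 0.001 * 46446e-6) = 6.8058067e-10 m^3/s
Step 3: Convert Q from m^3/s to nL/s (1 m^3 = 1e12 nL, so multiply by 1e12).
Q = 680.581 nL/s


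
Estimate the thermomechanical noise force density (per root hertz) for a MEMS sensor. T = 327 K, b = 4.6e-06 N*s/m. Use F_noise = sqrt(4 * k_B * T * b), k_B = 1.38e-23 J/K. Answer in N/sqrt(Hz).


Step 1: Compute 4 * k_B * T * b
= 4 * 1.38e-23 * 327 * 4.6e-06
= 8.3032e-26 N^2/Hz
Step 2: F_noise = sqrt(8.3032e-26)
F_noise = 2.88e-13 N/sqrt(Hz)


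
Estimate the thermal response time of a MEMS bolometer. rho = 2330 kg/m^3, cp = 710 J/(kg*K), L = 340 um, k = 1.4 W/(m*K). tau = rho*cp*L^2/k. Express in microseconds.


Step 1: Convert L to m: L = 340e-6 m
Step 2: L^2 = (340e-6)^2 = 1.156e-07 m^2
Step 3: tau = 2330 * 710 * 1.156e-07 / 1.4 = 1.3659791429e-01 s
Step 4: Convert to microseconds (multiply by 1e6).
tau = 136597.914 us


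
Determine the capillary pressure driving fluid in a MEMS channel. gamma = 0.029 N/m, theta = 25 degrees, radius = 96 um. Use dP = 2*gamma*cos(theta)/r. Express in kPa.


Step 1: cos(25 deg) = 0.9063
Step 2: Convert r to m: r = 96e-6 m
Step 3: dP = 2 * 0.029 * 0.9063 / 96e-6 = 547.6 Pa
Step 4: Convert Pa to kPa (divide by 1000).
dP = 0.55 kPa


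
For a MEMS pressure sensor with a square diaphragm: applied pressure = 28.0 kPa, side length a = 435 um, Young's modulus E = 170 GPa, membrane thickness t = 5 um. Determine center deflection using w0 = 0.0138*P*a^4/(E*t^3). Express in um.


Step 1: Convert pressure to compatible units (E is in GPa, so P in GPa).
P = 28.0 kPa = 28.0e-6 GPa
Step 2: Compute numerator: 0.0138 * P * a^4.
a^4 = 435^4 = 35806100625
numerator = 0.0138 * 28.0e-6 * 35806100625 = 1.38355e+04
Step 3: Compute denominator: E * t^3 = 170 * 5^3 = 21250
Step 4: w0 = numerator / denominator = 1.38355e+04 / 21250 = 0.6511 um


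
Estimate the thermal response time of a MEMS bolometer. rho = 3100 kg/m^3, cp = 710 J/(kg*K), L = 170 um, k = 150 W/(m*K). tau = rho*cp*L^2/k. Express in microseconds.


Step 1: Convert L to m: L = 170e-6 m
Step 2: L^2 = (170e-6)^2 = 2.89e-08 m^2
Step 3: tau = 3100 * 710 * 2.89e-08 / 150 = 4.2405933e-04 s
Step 4: Convert to microseconds (multiply by 1e6).
tau = 424.059 us


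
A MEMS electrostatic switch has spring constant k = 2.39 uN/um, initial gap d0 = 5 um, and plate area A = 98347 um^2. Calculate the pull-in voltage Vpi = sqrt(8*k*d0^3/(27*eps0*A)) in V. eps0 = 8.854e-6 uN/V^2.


Step 1: Compute numerator: 8 * k * d0^3 = 8 * 2.39 * 5^3 = 2390.0
Step 2: Compute denominator: 27 * eps0 * A = 27 * 8.854e-6 * 98347 = 23.510637
Step 3: Vpi = sqrt(2390.0 / 23.510637)
Vpi = 10.08 V


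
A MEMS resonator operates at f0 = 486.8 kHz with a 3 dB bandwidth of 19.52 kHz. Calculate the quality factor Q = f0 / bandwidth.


Step 1: Q = f0 / bandwidth
Step 2: Q = 486.8 / 19.52
Q = 24.9


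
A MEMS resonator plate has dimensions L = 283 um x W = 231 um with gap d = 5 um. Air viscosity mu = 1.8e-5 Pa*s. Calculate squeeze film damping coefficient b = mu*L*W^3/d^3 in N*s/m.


Step 1: Convert to SI.
L = 283e-6 m, W = 231e-6 m, d = 5e-6 m
Step 2: W^3 = (231e-6)^3 = 1.23e-11 m^3
Step 3: d^3 = (5e-6)^3 = 1.25e-16 m^3
Step 4: b = 1.8e-5 * 283e-6 * 1.23e-11 / 1.25e-16
b = 5.02e-04 N*s/m


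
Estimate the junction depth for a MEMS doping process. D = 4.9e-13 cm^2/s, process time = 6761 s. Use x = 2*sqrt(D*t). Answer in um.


Step 1: Compute D*t = 4.9e-13 * 6761 = 3.31289e-09 cm^2
Step 2: sqrt(D*t) = 5.75577e-05 cm
Step 3: x = 2 * 5.75577e-05 cm = 1.151154e-04 cm
Step 4: Convert to um (1 cm = 1e4 um): x = 1.151 um


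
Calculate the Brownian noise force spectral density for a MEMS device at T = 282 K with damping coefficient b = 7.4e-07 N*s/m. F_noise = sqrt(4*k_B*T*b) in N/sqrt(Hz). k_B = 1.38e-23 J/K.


Step 1: Compute 4 * k_B * T * b
= 4 * 1.38e-23 * 282 * 7.4e-07
= 1.1519e-26 N^2/Hz
Step 2: F_noise = sqrt(1.1519e-26)
F_noise = 1.07e-13 N/sqrt(Hz)


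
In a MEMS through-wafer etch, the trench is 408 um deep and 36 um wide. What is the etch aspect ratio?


Step 1: AR = depth / width
Step 2: AR = 408 / 36
AR = 11.3


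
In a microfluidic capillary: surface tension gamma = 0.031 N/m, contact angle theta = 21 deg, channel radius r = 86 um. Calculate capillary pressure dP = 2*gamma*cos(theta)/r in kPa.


Step 1: cos(21 deg) = 0.9336
Step 2: Convert r to m: r = 86e-6 m
Step 3: dP = 2 * 0.031 * 0.9336 / 86e-6 = 673.1 Pa
Step 4: Convert Pa to kPa (divide by 1000).
dP = 0.67 kPa


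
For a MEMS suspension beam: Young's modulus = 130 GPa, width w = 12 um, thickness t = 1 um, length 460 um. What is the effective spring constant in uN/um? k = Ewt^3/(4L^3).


Step 1: Convert E to consistent units (1 GPa = 1000 uN/um^2).
E = 130 GPa = 130000 uN/um^2
Step 2: Compute t^3 = 1^3 = 1
Step 3: Compute L^3 = 460^3 = 97336000
Step 4: k = 130000 * 12 * 1 / (4 * 97336000)
k = 0.004 uN/um


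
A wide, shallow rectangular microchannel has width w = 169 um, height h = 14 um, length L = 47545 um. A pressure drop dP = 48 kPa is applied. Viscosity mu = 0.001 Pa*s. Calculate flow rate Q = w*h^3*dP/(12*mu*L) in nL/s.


Step 1: Convert all dimensions to SI (meters).
w = 169e-6 m, h = 14e-6 m, L = 47545e-6 m, dP = 48e3 Pa
Step 2: Q = w * h^3 * dP / (12 * mu * L)
Q = 169e-6 * (14e-6)^3 * 48e3 / (12 * 0.001 * 47545e-6) = 3.901449e-11 m^3/s
Step 3: Convert Q from m^3/s to nL/s (1 m^3 = 1e12 nL, so multiply by 1e12).
Q = 39.014 nL/s


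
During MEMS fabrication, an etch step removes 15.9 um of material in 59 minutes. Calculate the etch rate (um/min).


Step 1: Etch rate = depth / time
Step 2: rate = 15.9 / 59
rate = 0.269 um/min


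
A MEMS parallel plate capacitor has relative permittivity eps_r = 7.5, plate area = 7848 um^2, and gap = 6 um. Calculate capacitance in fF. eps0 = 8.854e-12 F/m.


Step 1: Convert area to m^2: A = 7848e-12 m^2
Step 2: Convert gap to m: d = 6e-6 m
Step 3: C = eps0 * eps_r * A / d
C = 8.854e-12 * 7.5 * 7848e-12 / 6e-6
Step 4: Convert to fF (multiply by 1e15).
C = 86.86 fF


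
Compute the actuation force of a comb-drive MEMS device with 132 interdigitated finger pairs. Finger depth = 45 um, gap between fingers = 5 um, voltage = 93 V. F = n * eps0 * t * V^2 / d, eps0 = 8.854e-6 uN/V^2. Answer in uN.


Step 1: Parameters: n=132, eps0=8.854e-6 uN/V^2, t=45 um, V=93 V, d=5 um
Step 2: V^2 = 8649
Step 3: F = 132 * 8.854e-6 * 45 * 8649 / 5
F = 90.975 uN


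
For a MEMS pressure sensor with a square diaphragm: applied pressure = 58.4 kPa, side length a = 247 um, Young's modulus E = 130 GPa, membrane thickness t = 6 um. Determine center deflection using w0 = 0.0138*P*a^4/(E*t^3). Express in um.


Step 1: Convert pressure to compatible units (E is in GPa, so P in GPa).
P = 58.4 kPa = 58.4e-6 GPa
Step 2: Compute numerator: 0.0138 * P * a^4.
a^4 = 247^4 = 3722098081
numerator = 0.0138 * 58.4e-6 * 3722098081 = 2.99971e+03
Step 3: Compute denominator: E * t^3 = 130 * 6^3 = 28080
Step 4: w0 = numerator / denominator = 2.99971e+03 / 28080 = 0.1068 um


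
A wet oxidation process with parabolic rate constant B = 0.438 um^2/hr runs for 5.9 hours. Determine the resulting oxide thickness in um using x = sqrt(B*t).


Step 1: Compute B*t = 0.438 * 5.9 = 2.5842
Step 2: x = sqrt(2.5842)
x = 1.608 um


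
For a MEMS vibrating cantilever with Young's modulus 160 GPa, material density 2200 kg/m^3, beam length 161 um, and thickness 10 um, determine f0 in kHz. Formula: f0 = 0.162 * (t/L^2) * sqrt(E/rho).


Step 1: Convert units to SI.
t_SI = 10e-6 m, L_SI = 161e-6 m
Step 2: Calculate sqrt(E/rho).
sqrt(160e9 / 2200) = 8528.03 m/s
Step 3: Compute f0.
f0 = 0.162 * 10e-6 / (161e-6)^2 * 8528.03 = 532981.3 Hz = 532.98 kHz


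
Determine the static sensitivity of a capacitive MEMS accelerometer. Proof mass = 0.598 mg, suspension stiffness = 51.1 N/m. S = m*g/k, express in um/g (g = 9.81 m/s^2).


Step 1: Convert mass: m = 0.598 mg = 5.98e-07 kg
Step 2: S = m * g / k = 5.98e-07 * 9.81 / 51.1
Step 3: S = 1.15e-07 m/g
Step 4: Convert to um/g: S = 0.115 um/g


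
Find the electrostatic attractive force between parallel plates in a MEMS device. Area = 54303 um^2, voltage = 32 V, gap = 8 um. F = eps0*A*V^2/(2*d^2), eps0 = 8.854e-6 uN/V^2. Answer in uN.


Step 1: Identify parameters.
eps0 = 8.854e-6 uN/V^2, A = 54303 um^2, V = 32 V, d = 8 um
Step 2: Compute V^2 = 32^2 = 1024
Step 3: Compute d^2 = 8^2 = 64
Step 4: F = 0.5 * 8.854e-6 * 54303 * 1024 / 64
F = 3.846 uN


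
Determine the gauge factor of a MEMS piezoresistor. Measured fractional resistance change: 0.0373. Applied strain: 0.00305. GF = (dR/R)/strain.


Step 1: Identify values.
dR/R = 0.0373, strain = 0.00305
Step 2: GF = (dR/R) / strain = 0.0373 / 0.00305
GF = 12.2


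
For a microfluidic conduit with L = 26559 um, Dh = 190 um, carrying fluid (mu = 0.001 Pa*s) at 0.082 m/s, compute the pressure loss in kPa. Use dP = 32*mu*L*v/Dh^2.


Step 1: Convert to SI: L = 26559e-6 m, Dh = 190e-6 m
Step 2: dP = 32 * 0.001 * 26559e-6 * 0.082 / (190e-6)^2
Step 3: dP = 1930.49 Pa
Step 4: Convert to kPa: dP = 1.93 kPa


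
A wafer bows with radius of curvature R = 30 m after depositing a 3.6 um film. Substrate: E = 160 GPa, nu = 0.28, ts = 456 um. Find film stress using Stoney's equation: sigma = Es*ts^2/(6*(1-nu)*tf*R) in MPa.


Step 1: Compute numerator: Es * ts^2 = 160 * 456^2 = 33269760 (GPa*um^2)
Step 2: Compute denominator (R in um): 6*(1-nu)*tf*R = 6*0.72*3.6*30e6 = 466560000.0 (um^2)
Step 3: sigma (GPa) = 33269760 / 466560000.0 = 7.1309e-02 GPa
Step 4: Convert to MPa (x1000): sigma = 71.3 MPa


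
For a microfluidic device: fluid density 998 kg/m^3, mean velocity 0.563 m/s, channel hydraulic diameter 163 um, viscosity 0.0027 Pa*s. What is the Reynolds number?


Step 1: Convert Dh to meters: Dh = 163e-6 m
Step 2: Re = rho * v * Dh / mu
Re = 998 * 0.563 * 163e-6 / 0.0027
Re = 33.921


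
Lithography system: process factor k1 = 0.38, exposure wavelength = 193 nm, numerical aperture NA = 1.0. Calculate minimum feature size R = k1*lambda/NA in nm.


Step 1: Identify values: k1 = 0.38, lambda = 193 nm, NA = 1.0
Step 2: R = k1 * lambda / NA
R = 0.38 * 193 / 1.0
R = 73.3 nm


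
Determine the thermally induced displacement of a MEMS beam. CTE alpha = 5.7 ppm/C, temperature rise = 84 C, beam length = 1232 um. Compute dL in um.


Step 1: Convert CTE: alpha = 5.7 ppm/C = 5.7e-6 /C
Step 2: dL = 5.7e-6 * 84 * 1232
dL = 0.5899 um


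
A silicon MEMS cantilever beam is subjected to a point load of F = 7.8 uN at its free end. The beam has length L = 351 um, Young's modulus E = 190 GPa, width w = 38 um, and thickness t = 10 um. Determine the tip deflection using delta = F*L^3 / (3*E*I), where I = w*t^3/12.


Step 1: Calculate the second moment of area.
I = w * t^3 / 12 = 38 * 10^3 / 12 = 3166.6667 um^4
Step 2: Convert E to consistent units (1 GPa = 1000 uN/um^2).
E = 190 GPa = 190000 uN/um^2
Step 3: Calculate tip deflection.
delta = F * L^3 / (3 * E * I)
delta = 7.8 * 351^3 / (3 * 190000 * 3166.6667)
delta = 0.1869 um


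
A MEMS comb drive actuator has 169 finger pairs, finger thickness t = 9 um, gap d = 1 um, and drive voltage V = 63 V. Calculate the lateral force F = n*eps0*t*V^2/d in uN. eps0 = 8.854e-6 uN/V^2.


Step 1: Parameters: n=169, eps0=8.854e-6 uN/V^2, t=9 um, V=63 V, d=1 um
Step 2: V^2 = 3969
Step 3: F = 169 * 8.854e-6 * 9 * 3969 / 1
F = 53.45 uN


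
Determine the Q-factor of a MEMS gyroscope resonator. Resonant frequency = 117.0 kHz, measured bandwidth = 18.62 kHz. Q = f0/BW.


Step 1: Q = f0 / bandwidth
Step 2: Q = 117.0 / 18.62
Q = 6.3


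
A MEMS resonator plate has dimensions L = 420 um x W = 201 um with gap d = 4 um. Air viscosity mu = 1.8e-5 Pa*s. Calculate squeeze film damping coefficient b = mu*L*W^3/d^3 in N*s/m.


Step 1: Convert to SI.
L = 420e-6 m, W = 201e-6 m, d = 4e-6 m
Step 2: W^3 = (201e-6)^3 = 8.12e-12 m^3
Step 3: d^3 = (4e-6)^3 = 6.40e-17 m^3
Step 4: b = 1.8e-5 * 420e-6 * 8.12e-12 / 6.40e-17
b = 9.59e-04 N*s/m


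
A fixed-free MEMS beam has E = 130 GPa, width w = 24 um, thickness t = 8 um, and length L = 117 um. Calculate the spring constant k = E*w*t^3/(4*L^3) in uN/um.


Step 1: Convert E to consistent units (1 GPa = 1000 uN/um^2).
E = 130 GPa = 130000 uN/um^2
Step 2: Compute t^3 = 8^3 = 512
Step 3: Compute L^3 = 117^3 = 1601613
Step 4: k = 130000 * 24 * 512 / (4 * 1601613)
k = 249.3486 uN/um


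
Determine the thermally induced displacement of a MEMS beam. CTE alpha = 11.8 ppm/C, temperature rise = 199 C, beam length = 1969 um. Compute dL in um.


Step 1: Convert CTE: alpha = 11.8 ppm/C = 11.8e-6 /C
Step 2: dL = 11.8e-6 * 199 * 1969
dL = 4.6236 um


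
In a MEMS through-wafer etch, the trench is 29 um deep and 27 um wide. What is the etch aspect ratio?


Step 1: AR = depth / width
Step 2: AR = 29 / 27
AR = 1.1


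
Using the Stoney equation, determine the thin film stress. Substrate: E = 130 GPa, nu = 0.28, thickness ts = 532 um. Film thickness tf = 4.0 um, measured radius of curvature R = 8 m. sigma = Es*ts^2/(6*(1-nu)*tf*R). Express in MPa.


Step 1: Compute numerator: Es * ts^2 = 130 * 532^2 = 36793120 (GPa*um^2)
Step 2: Compute denominator (R in um): 6*(1-nu)*tf*R = 6*0.72*4.0*8e6 = 138240000.0 (um^2)
Step 3: sigma (GPa) = 36793120 / 138240000.0 = 2.66154e-01 GPa
Step 4: Convert to MPa (x1000): sigma = 266.2 MPa


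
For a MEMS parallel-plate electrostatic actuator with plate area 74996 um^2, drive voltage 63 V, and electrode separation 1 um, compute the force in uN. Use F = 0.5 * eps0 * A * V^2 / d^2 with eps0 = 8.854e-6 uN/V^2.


Step 1: Identify parameters.
eps0 = 8.854e-6 uN/V^2, A = 74996 um^2, V = 63 V, d = 1 um
Step 2: Compute V^2 = 63^2 = 3969
Step 3: Compute d^2 = 1^2 = 1
Step 4: F = 0.5 * 8.854e-6 * 74996 * 3969 / 1
F = 1317.737 uN


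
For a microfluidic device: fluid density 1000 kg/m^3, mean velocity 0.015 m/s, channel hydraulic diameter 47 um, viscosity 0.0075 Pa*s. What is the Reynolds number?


Step 1: Convert Dh to meters: Dh = 47e-6 m
Step 2: Re = rho * v * Dh / mu
Re = 1000 * 0.015 * 47e-6 / 0.0075
Re = 0.094


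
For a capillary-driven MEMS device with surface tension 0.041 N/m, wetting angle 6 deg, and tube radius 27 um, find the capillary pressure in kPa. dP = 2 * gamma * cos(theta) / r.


Step 1: cos(6 deg) = 0.9945
Step 2: Convert r to m: r = 27e-6 m
Step 3: dP = 2 * 0.041 * 0.9945 / 27e-6 = 3020.3 Pa
Step 4: Convert Pa to kPa (divide by 1000).
dP = 3.02 kPa


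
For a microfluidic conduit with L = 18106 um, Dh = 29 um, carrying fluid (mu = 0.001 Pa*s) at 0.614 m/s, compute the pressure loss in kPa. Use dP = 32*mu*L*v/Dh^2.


Step 1: Convert to SI: L = 18106e-6 m, Dh = 29e-6 m
Step 2: dP = 32 * 0.001 * 18106e-6 * 0.614 / (29e-6)^2
Step 3: dP = 423004.39 Pa
Step 4: Convert to kPa: dP = 423.0 kPa


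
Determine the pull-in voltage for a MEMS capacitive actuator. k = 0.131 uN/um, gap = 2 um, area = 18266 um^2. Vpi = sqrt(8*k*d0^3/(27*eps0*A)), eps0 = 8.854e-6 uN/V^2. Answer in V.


Step 1: Compute numerator: 8 * k * d0^3 = 8 * 0.131 * 2^3 = 8.384
Step 2: Compute denominator: 27 * eps0 * A = 27 * 8.854e-6 * 18266 = 4.366633
Step 3: Vpi = sqrt(8.384 / 4.366633)
Vpi = 1.39 V


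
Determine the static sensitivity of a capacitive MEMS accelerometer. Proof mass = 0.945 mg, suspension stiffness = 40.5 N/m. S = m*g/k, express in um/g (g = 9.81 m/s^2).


Step 1: Convert mass: m = 0.945 mg = 9.45e-07 kg
Step 2: S = m * g / k = 9.45e-07 * 9.81 / 40.5
Step 3: S = 2.29e-07 m/g
Step 4: Convert to um/g: S = 0.229 um/g


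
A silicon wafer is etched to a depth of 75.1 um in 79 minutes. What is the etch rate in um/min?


Step 1: Etch rate = depth / time
Step 2: rate = 75.1 / 79
rate = 0.951 um/min


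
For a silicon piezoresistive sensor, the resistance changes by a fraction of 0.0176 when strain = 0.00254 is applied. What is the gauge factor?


Step 1: Identify values.
dR/R = 0.0176, strain = 0.00254
Step 2: GF = (dR/R) / strain = 0.0176 / 0.00254
GF = 6.9


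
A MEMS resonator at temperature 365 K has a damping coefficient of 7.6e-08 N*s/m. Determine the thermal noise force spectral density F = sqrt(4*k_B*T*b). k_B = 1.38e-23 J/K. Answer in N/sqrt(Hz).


Step 1: Compute 4 * k_B * T * b
= 4 * 1.38e-23 * 365 * 7.6e-08
= 1.5312e-27 N^2/Hz
Step 2: F_noise = sqrt(1.5312e-27)
F_noise = 3.91e-14 N/sqrt(Hz)


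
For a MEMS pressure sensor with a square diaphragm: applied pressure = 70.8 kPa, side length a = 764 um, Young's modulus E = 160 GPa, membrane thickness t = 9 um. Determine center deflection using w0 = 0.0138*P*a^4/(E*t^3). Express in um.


Step 1: Convert pressure to compatible units (E is in GPa, so P in GPa).
P = 70.8 kPa = 70.8e-6 GPa
Step 2: Compute numerator: 0.0138 * P * a^4.
a^4 = 764^4 = 340701020416
numerator = 0.0138 * 70.8e-6 * 340701020416 = 3.328785e+05
Step 3: Compute denominator: E * t^3 = 160 * 9^3 = 116640
Step 4: w0 = numerator / denominator = 3.328785e+05 / 116640 = 2.8539 um


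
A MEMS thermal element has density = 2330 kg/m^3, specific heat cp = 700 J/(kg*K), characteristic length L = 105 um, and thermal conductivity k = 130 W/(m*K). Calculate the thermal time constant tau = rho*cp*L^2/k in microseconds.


Step 1: Convert L to m: L = 105e-6 m
Step 2: L^2 = (105e-6)^2 = 1.1025e-08 m^2
Step 3: tau = 2330 * 700 * 1.1025e-08 / 130 = 1.3832135e-04 s
Step 4: Convert to microseconds (multiply by 1e6).
tau = 138.321 us


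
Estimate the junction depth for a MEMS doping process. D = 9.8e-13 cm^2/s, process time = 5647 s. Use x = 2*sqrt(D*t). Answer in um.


Step 1: Compute D*t = 9.8e-13 * 5647 = 5.53406e-09 cm^2
Step 2: sqrt(D*t) = 7.43913e-05 cm
Step 3: x = 2 * 7.43913e-05 cm = 1.487826e-04 cm
Step 4: Convert to um (1 cm = 1e4 um): x = 1.488 um


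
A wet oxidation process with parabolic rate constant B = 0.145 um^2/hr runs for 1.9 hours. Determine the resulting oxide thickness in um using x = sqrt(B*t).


Step 1: Compute B*t = 0.145 * 1.9 = 0.2755
Step 2: x = sqrt(0.2755)
x = 0.525 um


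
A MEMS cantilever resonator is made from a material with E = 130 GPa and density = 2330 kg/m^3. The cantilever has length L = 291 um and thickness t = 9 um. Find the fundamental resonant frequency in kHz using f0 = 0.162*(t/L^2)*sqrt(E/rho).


Step 1: Convert units to SI.
t_SI = 9e-6 m, L_SI = 291e-6 m
Step 2: Calculate sqrt(E/rho).
sqrt(130e9 / 2330) = 7469.54 m/s
Step 3: Compute f0.
f0 = 0.162 * 9e-6 / (291e-6)^2 * 7469.54 = 128607.2 Hz = 128.61 kHz


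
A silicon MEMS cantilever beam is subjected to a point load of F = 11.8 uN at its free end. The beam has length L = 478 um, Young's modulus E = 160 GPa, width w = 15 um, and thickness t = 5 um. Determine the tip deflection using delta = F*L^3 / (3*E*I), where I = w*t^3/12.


Step 1: Calculate the second moment of area.
I = w * t^3 / 12 = 15 * 5^3 / 12 = 156.25 um^4
Step 2: Convert E to consistent units (1 GPa = 1000 uN/um^2).
E = 160 GPa = 160000 uN/um^2
Step 3: Calculate tip deflection.
delta = F * L^3 / (3 * E * I)
delta = 11.8 * 478^3 / (3 * 160000 * 156.25)
delta = 17.1832 um


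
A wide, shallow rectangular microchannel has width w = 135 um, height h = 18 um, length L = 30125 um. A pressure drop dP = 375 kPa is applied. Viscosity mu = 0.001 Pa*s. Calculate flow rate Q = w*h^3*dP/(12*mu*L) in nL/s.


Step 1: Convert all dimensions to SI (meters).
w = 135e-6 m, h = 18e-6 m, L = 30125e-6 m, dP = 375e3 Pa
Step 2: Q = w * h^3 * dP / (12 * mu * L)
Q = 135e-6 * (18e-6)^3 * 375e3 / (12 * 0.001 * 30125e-6) = 8.1672199e-10 m^3/s
Step 3: Convert Q from m^3/s to nL/s (1 m^3 = 1e12 nL, so multiply by 1e12).
Q = 816.722 nL/s


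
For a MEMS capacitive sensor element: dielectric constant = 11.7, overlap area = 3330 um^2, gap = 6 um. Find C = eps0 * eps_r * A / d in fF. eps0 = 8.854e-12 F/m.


Step 1: Convert area to m^2: A = 3330e-12 m^2
Step 2: Convert gap to m: d = 6e-6 m
Step 3: C = eps0 * eps_r * A / d
C = 8.854e-12 * 11.7 * 3330e-12 / 6e-6
Step 4: Convert to fF (multiply by 1e15).
C = 57.49 fF


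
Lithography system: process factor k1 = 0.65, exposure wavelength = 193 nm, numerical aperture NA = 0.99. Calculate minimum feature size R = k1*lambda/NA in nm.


Step 1: Identify values: k1 = 0.65, lambda = 193 nm, NA = 0.99
Step 2: R = k1 * lambda / NA
R = 0.65 * 193 / 0.99
R = 126.7 nm


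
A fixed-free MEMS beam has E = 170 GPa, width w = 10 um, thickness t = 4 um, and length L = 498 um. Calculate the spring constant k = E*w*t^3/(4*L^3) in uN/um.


Step 1: Convert E to consistent units (1 GPa = 1000 uN/um^2).
E = 170 GPa = 170000 uN/um^2
Step 2: Compute t^3 = 4^3 = 64
Step 3: Compute L^3 = 498^3 = 123505992
Step 4: k = 170000 * 10 * 64 / (4 * 123505992)
k = 0.2202 uN/um


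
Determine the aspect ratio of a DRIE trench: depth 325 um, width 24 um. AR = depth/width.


Step 1: AR = depth / width
Step 2: AR = 325 / 24
AR = 13.5


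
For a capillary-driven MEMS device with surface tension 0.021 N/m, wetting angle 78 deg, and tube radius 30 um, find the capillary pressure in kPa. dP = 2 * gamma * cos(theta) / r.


Step 1: cos(78 deg) = 0.2079
Step 2: Convert r to m: r = 30e-6 m
Step 3: dP = 2 * 0.021 * 0.2079 / 30e-6 = 291.1 Pa
Step 4: Convert Pa to kPa (divide by 1000).
dP = 0.29 kPa


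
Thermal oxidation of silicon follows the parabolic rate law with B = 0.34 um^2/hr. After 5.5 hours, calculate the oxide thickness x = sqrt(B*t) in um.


Step 1: Compute B*t = 0.34 * 5.5 = 1.87
Step 2: x = sqrt(1.87)
x = 1.367 um


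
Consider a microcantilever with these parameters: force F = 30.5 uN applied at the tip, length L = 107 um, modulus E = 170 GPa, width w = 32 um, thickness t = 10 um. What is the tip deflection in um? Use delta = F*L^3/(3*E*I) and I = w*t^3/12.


Step 1: Calculate the second moment of area.
I = w * t^3 / 12 = 32 * 10^3 / 12 = 2666.6667 um^4
Step 2: Convert E to consistent units (1 GPa = 1000 uN/um^2).
E = 170 GPa = 170000 uN/um^2
Step 3: Calculate tip deflection.
delta = F * L^3 / (3 * E * I)
delta = 30.5 * 107^3 / (3 * 170000 * 2666.6667)
delta = 0.0275 um


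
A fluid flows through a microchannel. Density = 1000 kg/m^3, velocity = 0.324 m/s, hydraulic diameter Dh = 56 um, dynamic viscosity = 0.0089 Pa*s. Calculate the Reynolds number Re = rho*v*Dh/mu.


Step 1: Convert Dh to meters: Dh = 56e-6 m
Step 2: Re = rho * v * Dh / mu
Re = 1000 * 0.324 * 56e-6 / 0.0089
Re = 2.039


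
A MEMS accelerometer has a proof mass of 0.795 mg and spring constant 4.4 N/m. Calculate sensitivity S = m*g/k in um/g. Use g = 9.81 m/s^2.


Step 1: Convert mass: m = 0.795 mg = 7.95e-07 kg
Step 2: S = m * g / k = 7.95e-07 * 9.81 / 4.4
Step 3: S = 1.77e-06 m/g
Step 4: Convert to um/g: S = 1.772 um/g


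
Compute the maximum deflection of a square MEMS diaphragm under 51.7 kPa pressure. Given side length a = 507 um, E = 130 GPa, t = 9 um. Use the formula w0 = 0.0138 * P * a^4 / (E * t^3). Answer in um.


Step 1: Convert pressure to compatible units (E is in GPa, so P in GPa).
P = 51.7 kPa = 51.7e-6 GPa
Step 2: Compute numerator: 0.0138 * P * a^4.
a^4 = 507^4 = 66074188401
numerator = 0.0138 * 51.7e-6 * 66074188401 = 4.71413e+04
Step 3: Compute denominator: E * t^3 = 130 * 9^3 = 94770
Step 4: w0 = numerator / denominator = 4.71413e+04 / 94770 = 0.4974 um


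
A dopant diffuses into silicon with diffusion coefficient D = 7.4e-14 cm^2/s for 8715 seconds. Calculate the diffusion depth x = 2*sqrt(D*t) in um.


Step 1: Compute D*t = 7.4e-14 * 8715 = 6.4491e-10 cm^2
Step 2: sqrt(D*t) = 2.5395e-05 cm
Step 3: x = 2 * 2.5395e-05 cm = 5.079e-05 cm
Step 4: Convert to um (1 cm = 1e4 um): x = 0.508 um


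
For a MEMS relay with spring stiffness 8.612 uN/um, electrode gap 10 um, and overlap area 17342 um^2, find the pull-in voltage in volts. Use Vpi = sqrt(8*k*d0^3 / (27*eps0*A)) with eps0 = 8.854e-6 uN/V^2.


Step 1: Compute numerator: 8 * k * d0^3 = 8 * 8.612 * 10^3 = 68896.0
Step 2: Compute denominator: 27 * eps0 * A = 27 * 8.854e-6 * 17342 = 4.145744
Step 3: Vpi = sqrt(68896.0 / 4.145744)
Vpi = 128.91 V


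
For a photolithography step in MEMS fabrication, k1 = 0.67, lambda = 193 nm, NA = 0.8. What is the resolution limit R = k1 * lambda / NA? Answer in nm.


Step 1: Identify values: k1 = 0.67, lambda = 193 nm, NA = 0.8
Step 2: R = k1 * lambda / NA
R = 0.67 * 193 / 0.8
R = 161.6 nm


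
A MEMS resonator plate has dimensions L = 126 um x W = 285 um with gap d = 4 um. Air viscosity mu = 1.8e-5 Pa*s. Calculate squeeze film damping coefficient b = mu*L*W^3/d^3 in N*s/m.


Step 1: Convert to SI.
L = 126e-6 m, W = 285e-6 m, d = 4e-6 m
Step 2: W^3 = (285e-6)^3 = 2.31e-11 m^3
Step 3: d^3 = (4e-6)^3 = 6.40e-17 m^3
Step 4: b = 1.8e-5 * 126e-6 * 2.31e-11 / 6.40e-17
b = 8.20e-04 N*s/m


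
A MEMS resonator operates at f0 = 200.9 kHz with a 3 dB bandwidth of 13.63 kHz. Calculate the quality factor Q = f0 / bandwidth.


Step 1: Q = f0 / bandwidth
Step 2: Q = 200.9 / 13.63
Q = 14.7


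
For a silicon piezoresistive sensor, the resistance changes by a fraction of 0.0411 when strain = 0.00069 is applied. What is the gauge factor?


Step 1: Identify values.
dR/R = 0.0411, strain = 0.00069
Step 2: GF = (dR/R) / strain = 0.0411 / 0.00069
GF = 59.6


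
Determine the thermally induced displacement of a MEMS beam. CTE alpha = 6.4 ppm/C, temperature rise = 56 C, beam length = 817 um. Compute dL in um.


Step 1: Convert CTE: alpha = 6.4 ppm/C = 6.4e-6 /C
Step 2: dL = 6.4e-6 * 56 * 817
dL = 0.2928 um


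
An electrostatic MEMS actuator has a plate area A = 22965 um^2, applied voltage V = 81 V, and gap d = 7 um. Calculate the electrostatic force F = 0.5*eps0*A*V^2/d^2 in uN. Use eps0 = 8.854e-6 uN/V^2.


Step 1: Identify parameters.
eps0 = 8.854e-6 uN/V^2, A = 22965 um^2, V = 81 V, d = 7 um
Step 2: Compute V^2 = 81^2 = 6561
Step 3: Compute d^2 = 7^2 = 49
Step 4: F = 0.5 * 8.854e-6 * 22965 * 6561 / 49
F = 13.613 uN


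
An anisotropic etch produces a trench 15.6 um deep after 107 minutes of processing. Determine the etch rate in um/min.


Step 1: Etch rate = depth / time
Step 2: rate = 15.6 / 107
rate = 0.146 um/min


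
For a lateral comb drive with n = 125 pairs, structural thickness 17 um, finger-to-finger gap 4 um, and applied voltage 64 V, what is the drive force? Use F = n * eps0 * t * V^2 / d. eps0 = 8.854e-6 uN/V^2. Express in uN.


Step 1: Parameters: n=125, eps0=8.854e-6 uN/V^2, t=17 um, V=64 V, d=4 um
Step 2: V^2 = 4096
Step 3: F = 125 * 8.854e-6 * 17 * 4096 / 4
F = 19.266 uN


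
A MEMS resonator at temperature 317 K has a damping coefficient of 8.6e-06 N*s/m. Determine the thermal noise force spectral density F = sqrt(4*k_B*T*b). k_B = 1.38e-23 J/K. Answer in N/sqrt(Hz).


Step 1: Compute 4 * k_B * T * b
= 4 * 1.38e-23 * 317 * 8.6e-06
= 1.5049e-25 N^2/Hz
Step 2: F_noise = sqrt(1.5049e-25)
F_noise = 3.88e-13 N/sqrt(Hz)


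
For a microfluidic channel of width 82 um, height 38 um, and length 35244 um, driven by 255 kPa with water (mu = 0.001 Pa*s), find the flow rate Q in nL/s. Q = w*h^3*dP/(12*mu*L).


Step 1: Convert all dimensions to SI (meters).
w = 82e-6 m, h = 38e-6 m, L = 35244e-6 m, dP = 255e3 Pa
Step 2: Q = w * h^3 * dP / (12 * mu * L)
Q = 82e-6 * (38e-6)^3 * 255e3 / (12 * 0.001 * 35244e-6) = 2.71292873e-09 m^3/s
Step 3: Convert Q from m^3/s to nL/s (1 m^3 = 1e12 nL, so multiply by 1e12).
Q = 2712.929 nL/s


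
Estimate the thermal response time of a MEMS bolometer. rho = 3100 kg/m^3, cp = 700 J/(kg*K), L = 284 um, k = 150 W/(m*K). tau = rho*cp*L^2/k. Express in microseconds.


Step 1: Convert L to m: L = 284e-6 m
Step 2: L^2 = (284e-6)^2 = 8.0656e-08 m^2
Step 3: tau = 3100 * 700 * 8.0656e-08 / 150 = 1.16682347e-03 s
Step 4: Convert to microseconds (multiply by 1e6).
tau = 1166.823 us


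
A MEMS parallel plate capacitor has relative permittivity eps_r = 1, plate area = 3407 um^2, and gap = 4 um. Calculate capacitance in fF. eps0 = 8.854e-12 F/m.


Step 1: Convert area to m^2: A = 3407e-12 m^2
Step 2: Convert gap to m: d = 4e-6 m
Step 3: C = eps0 * eps_r * A / d
C = 8.854e-12 * 1 * 3407e-12 / 4e-6
Step 4: Convert to fF (multiply by 1e15).
C = 7.54 fF


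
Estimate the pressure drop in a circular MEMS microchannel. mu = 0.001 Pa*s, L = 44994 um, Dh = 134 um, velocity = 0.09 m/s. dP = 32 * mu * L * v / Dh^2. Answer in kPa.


Step 1: Convert to SI: L = 44994e-6 m, Dh = 134e-6 m
Step 2: dP = 32 * 0.001 * 44994e-6 * 0.09 / (134e-6)^2
Step 3: dP = 7216.68 Pa
Step 4: Convert to kPa: dP = 7.22 kPa


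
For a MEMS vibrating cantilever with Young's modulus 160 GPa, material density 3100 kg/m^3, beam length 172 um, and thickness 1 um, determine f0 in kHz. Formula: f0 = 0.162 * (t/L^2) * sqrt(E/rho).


Step 1: Convert units to SI.
t_SI = 1e-6 m, L_SI = 172e-6 m
Step 2: Calculate sqrt(E/rho).
sqrt(160e9 / 3100) = 7184.21 m/s
Step 3: Compute f0.
f0 = 0.162 * 1e-6 / (172e-6)^2 * 7184.21 = 39340.3 Hz = 39.34 kHz


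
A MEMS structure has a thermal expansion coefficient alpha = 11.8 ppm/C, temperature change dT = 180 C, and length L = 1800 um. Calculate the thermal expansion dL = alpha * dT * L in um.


Step 1: Convert CTE: alpha = 11.8 ppm/C = 11.8e-6 /C
Step 2: dL = 11.8e-6 * 180 * 1800
dL = 3.8232 um


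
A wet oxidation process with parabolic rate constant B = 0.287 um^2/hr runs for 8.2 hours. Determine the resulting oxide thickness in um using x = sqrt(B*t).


Step 1: Compute B*t = 0.287 * 8.2 = 2.3534
Step 2: x = sqrt(2.3534)
x = 1.534 um


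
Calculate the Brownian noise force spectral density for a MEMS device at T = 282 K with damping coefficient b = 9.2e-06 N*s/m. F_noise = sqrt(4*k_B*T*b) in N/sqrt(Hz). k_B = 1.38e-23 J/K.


Step 1: Compute 4 * k_B * T * b
= 4 * 1.38e-23 * 282 * 9.2e-06
= 1.4321e-25 N^2/Hz
Step 2: F_noise = sqrt(1.4321e-25)
F_noise = 3.78e-13 N/sqrt(Hz)


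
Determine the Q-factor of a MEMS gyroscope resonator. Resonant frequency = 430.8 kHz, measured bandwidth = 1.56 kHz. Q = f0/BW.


Step 1: Q = f0 / bandwidth
Step 2: Q = 430.8 / 1.56
Q = 276.2


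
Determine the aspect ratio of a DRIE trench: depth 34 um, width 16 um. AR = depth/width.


Step 1: AR = depth / width
Step 2: AR = 34 / 16
AR = 2.1


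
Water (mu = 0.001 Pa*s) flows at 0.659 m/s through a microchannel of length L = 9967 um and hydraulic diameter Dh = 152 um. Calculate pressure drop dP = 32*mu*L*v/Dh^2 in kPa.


Step 1: Convert to SI: L = 9967e-6 m, Dh = 152e-6 m
Step 2: dP = 32 * 0.001 * 9967e-6 * 0.659 / (152e-6)^2
Step 3: dP = 9097.30 Pa
Step 4: Convert to kPa: dP = 9.1 kPa


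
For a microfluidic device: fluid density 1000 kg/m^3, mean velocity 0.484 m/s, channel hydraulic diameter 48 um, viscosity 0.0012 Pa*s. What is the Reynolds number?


Step 1: Convert Dh to meters: Dh = 48e-6 m
Step 2: Re = rho * v * Dh / mu
Re = 1000 * 0.484 * 48e-6 / 0.0012
Re = 19.36


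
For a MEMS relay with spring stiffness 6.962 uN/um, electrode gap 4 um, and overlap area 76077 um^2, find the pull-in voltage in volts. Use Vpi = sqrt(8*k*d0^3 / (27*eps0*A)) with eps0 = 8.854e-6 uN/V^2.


Step 1: Compute numerator: 8 * k * d0^3 = 8 * 6.962 * 4^3 = 3564.544
Step 2: Compute denominator: 27 * eps0 * A = 27 * 8.854e-6 * 76077 = 18.186815
Step 3: Vpi = sqrt(3564.544 / 18.186815)
Vpi = 14.0 V


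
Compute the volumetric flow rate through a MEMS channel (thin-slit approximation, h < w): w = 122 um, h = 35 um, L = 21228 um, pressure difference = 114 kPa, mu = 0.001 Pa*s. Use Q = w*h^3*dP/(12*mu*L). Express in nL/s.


Step 1: Convert all dimensions to SI (meters).
w = 122e-6 m, h = 35e-6 m, L = 21228e-6 m, dP = 114e3 Pa
Step 2: Q = w * h^3 * dP / (12 * mu * L)
Q = 122e-6 * (35e-6)^3 * 114e3 / (12 * 0.001 * 21228e-6) = 2.34087644e-09 m^3/s
Step 3: Convert Q from m^3/s to nL/s (1 m^3 = 1e12 nL, so multiply by 1e12).
Q = 2340.876 nL/s


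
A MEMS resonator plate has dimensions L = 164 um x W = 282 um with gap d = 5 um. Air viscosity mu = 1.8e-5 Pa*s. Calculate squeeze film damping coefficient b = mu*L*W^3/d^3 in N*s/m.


Step 1: Convert to SI.
L = 164e-6 m, W = 282e-6 m, d = 5e-6 m
Step 2: W^3 = (282e-6)^3 = 2.24e-11 m^3
Step 3: d^3 = (5e-6)^3 = 1.25e-16 m^3
Step 4: b = 1.8e-5 * 164e-6 * 2.24e-11 / 1.25e-16
b = 5.30e-04 N*s/m


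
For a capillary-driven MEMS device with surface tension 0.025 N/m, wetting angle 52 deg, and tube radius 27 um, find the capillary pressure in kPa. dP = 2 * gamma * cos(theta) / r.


Step 1: cos(52 deg) = 0.6157
Step 2: Convert r to m: r = 27e-6 m
Step 3: dP = 2 * 0.025 * 0.6157 / 27e-6 = 1140.2 Pa
Step 4: Convert Pa to kPa (divide by 1000).
dP = 1.14 kPa


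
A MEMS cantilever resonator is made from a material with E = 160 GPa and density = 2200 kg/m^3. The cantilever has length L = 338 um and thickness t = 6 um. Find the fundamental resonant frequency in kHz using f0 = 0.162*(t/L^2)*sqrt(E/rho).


Step 1: Convert units to SI.
t_SI = 6e-6 m, L_SI = 338e-6 m
Step 2: Calculate sqrt(E/rho).
sqrt(160e9 / 2200) = 8528.03 m/s
Step 3: Compute f0.
f0 = 0.162 * 6e-6 / (338e-6)^2 * 8528.03 = 72557.4 Hz = 72.56 kHz


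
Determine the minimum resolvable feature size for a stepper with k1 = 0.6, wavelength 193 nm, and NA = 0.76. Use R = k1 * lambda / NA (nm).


Step 1: Identify values: k1 = 0.6, lambda = 193 nm, NA = 0.76
Step 2: R = k1 * lambda / NA
R = 0.6 * 193 / 0.76
R = 152.4 nm


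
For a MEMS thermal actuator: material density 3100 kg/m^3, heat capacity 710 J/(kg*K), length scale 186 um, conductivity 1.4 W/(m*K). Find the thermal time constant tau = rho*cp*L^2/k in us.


Step 1: Convert L to m: L = 186e-6 m
Step 2: L^2 = (186e-6)^2 = 3.4596e-08 m^2
Step 3: tau = 3100 * 710 * 3.4596e-08 / 1.4 = 5.438985429e-02 s
Step 4: Convert to microseconds (multiply by 1e6).
tau = 54389.854 us
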